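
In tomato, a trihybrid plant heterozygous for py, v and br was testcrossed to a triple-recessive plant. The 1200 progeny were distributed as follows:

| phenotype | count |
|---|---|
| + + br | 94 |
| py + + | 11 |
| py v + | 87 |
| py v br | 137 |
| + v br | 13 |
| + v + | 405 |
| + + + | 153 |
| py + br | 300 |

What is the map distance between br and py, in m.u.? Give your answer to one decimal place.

17.1 m.u.

The two most frequent reciprocal classes, py + br and + v +, are the parental types, so the F1 was py + br / + v +.
The two rarest classes, py + + and + v br, are the double crossovers. Comparing them with the parentals, only the br allele has switched, so br is the middle locus and the order is v – br – py.
Crossovers in the br–py interval produce the single-crossover classes + + br and py v + (94 + 87 = 181) plus the double crossovers (24).
RF(br–py) = (181 + 24) / 1200 = 205/1200 = 0.1708 → 17.1 m.u.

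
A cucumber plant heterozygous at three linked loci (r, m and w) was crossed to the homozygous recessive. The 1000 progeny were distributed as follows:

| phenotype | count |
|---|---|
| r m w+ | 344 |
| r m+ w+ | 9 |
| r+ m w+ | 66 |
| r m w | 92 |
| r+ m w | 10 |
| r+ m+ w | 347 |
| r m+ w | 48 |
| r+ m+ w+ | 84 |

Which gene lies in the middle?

m

The two most frequent reciprocal classes, r m w+ and r+ m+ w, are the parental types, so the F1 was r m w+ / r+ m+ w.
The two rarest classes, r m+ w+ and r+ m w, are the double crossovers. Comparing them with the parentals, only the m allele has switched, so m is the middle locus and the order is w – m – r.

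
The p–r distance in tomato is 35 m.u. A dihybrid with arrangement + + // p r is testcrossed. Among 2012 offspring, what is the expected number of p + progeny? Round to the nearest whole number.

352

A map distance of 35 m.u. corresponds to a recombination frequency of 0.350.
The F1 is + + / p r, so p + is a recombinant gamete class with expected frequency r/2 = 0.350/2 = 0.1750.
Expected number = 0.1750 × 2012 = 352.10 ≈ 352.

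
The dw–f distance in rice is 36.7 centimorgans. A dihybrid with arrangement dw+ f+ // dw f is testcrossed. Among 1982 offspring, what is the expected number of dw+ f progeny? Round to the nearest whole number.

364

A map distance of 36.7 centimorgans corresponds to a recombination frequency of 0.367.
The F1 is dw+ f+ / dw f, so dw+ f is a recombinant gamete class with expected frequency r/2 = 0.367/2 = 0.1835.
Expected number = 0.1835 × 1982 = 363.70 ≈ 364.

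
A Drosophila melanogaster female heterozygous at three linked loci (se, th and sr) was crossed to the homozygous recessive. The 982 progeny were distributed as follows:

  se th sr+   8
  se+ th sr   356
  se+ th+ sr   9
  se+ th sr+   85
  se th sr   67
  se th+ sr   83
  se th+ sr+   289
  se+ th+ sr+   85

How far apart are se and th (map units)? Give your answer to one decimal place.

17.2 map units

The two most frequent reciprocal classes, se+ th sr and se th+ sr+, are the parental types, so the F1 was se+ th sr / se th+ sr+.
The two rarest classes, se+ th+ sr and se th sr+, are the double crossovers. Comparing them with the parentals, only the th allele has switched, so th is the middle locus and the order is se – th – sr.
Crossovers in the se–th interval produce the single-crossover classes se th sr and se+ th+ sr+ (67 + 85 = 152) plus the double crossovers (17).
RF(se–th) = (152 + 17) / 982 = 169/982 = 0.1721 → 17.2 map units.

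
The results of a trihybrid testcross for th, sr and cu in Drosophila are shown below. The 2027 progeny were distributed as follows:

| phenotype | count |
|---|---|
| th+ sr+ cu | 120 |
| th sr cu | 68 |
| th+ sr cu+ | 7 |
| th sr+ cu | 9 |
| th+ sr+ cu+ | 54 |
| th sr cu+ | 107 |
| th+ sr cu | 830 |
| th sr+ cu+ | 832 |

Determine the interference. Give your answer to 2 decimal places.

0.03

The two most frequent reciprocal classes, th sr+ cu+ and th+ sr cu, are the parental types, so the F1 was th sr+ cu+ / th+ sr cu.
The two rarest classes, th sr+ cu and th+ sr cu+, are the double crossovers. Comparing them with the parentals, only the cu allele has switched, so cu is the middle locus and the order is th – cu – sr.
th–cu: (122 + 16)/2027 = 0.0681; cu–sr: (227 + 16)/2027 = 0.1199.
Expected DCO frequency = 0.0681 × 0.1199 ≈ 0.00817; observed = 16/2027 ≈ 0.00789.
Coefficient of coincidence = 0.00789/0.00817 ≈ 0.97; interference = 1 − 0.97 = 0.03.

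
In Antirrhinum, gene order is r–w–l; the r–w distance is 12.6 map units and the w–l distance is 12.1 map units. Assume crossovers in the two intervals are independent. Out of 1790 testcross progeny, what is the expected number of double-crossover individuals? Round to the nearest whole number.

27

Map distances give recombination frequencies of 0.126 and 0.121 for the two intervals.
With no interference, expected double-crossover frequency = 0.126 × 0.121 = 0.01525.
Expected number = 0.01525 × 1790 = 27.29 ≈ 27.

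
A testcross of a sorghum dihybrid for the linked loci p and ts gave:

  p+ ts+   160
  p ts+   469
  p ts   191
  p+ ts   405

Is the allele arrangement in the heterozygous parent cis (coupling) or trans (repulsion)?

The two most frequent classes are p+ ts (405) and p ts+ (469); these are the parental (non-recombinant) types.
So the F1 carried p+ ts on one chromosome and p ts+ on the other — the recessive alleles are on opposite chromosomes (trans / repulsion).

trans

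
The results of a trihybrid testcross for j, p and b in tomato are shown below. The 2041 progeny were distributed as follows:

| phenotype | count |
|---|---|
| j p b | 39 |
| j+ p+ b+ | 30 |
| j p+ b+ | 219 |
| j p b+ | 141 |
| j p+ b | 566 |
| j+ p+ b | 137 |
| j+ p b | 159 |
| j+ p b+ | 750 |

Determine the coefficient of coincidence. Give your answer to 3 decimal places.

The two most frequent reciprocal classes, j+ p b+ and j p+ b, are the parental types, so the F1 was j+ p b+ / j p+ b.
The two rarest classes, j+ p+ b+ and j p b, are the double crossovers. Comparing them with the parentals, only the p allele has switched, so p is the middle locus and the order is j – p – b.
j–p: (278 + 69)/2041 = 0.1700; p–b: (378 + 69)/2041 = 0.2190.
Expected DCO frequency = 0.1700 × 0.2190 ≈ 0.03723; observed = 69/2041 ≈ 0.03381.
Coefficient of coincidence = 0.03381/0.03723 ≈ 0.908.

0.908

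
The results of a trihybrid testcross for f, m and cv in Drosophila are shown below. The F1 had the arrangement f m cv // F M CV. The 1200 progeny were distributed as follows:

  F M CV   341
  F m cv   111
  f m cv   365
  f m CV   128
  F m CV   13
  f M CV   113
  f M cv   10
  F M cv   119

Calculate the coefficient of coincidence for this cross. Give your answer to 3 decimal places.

0.414

The two rarest classes, f M cv and F m CV, are the double crossovers. Comparing them with the parentals, only the m allele has switched, so m is the middle locus and the order is f – m – cv.
f–m: (224 + 23)/1200 = 0.2058; m–cv: (247 + 23)/1200 = 0.2250.
Expected DCO frequency = 0.2058 × 0.2250 ≈ 0.04631; observed = 23/1200 ≈ 0.01917.
Coefficient of coincidence = 0.01917/0.04631 ≈ 0.414.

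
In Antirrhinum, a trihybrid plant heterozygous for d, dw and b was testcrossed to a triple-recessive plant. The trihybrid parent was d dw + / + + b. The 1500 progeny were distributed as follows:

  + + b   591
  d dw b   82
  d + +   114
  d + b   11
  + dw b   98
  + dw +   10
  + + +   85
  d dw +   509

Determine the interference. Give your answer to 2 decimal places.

The two rarest classes, + dw + and d + b, are the double crossovers. Comparing them with the parentals, only the d allele has switched, so d is the middle locus and the order is b – d – dw.
b–d: (167 + 21)/1500 = 0.1253; d–dw: (212 + 21)/1500 = 0.1553.
Expected DCO frequency = 0.1253 × 0.1553 ≈ 0.01946; observed = 21/1500 ≈ 0.01400.
Coefficient of coincidence = 0.01400/0.01946 ≈ 0.72; interference = 1 − 0.72 = 0.28.

0.28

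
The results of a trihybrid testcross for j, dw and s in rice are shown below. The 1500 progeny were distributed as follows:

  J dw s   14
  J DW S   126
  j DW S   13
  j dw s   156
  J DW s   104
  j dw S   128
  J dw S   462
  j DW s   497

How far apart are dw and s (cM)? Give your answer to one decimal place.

The two most frequent reciprocal classes, J dw S and j DW s, are the parental types, so the F1 was J dw S / j DW s.
The two rarest classes, J dw s and j DW S, are the double crossovers. Comparing them with the parentals, only the s allele has switched, so s is the middle locus and the order is dw – s – j.
Crossovers in the dw–s interval produce the single-crossover classes J DW S and j dw s (126 + 156 = 282) plus the double crossovers (27).
RF(dw–s) = (282 + 27) / 1500 = 309/1500 = 0.2060 → 20.6 cM.

20.6 cM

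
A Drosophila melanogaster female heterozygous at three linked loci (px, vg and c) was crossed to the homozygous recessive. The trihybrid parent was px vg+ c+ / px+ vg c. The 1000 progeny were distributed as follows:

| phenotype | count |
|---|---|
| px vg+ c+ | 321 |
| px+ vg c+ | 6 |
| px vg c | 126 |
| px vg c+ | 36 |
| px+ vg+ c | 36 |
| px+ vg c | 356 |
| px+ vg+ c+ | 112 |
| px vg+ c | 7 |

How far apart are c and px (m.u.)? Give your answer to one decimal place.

The two rarest classes, px vg+ c and px+ vg c+, are the double crossovers. Comparing them with the parentals, only the c allele has switched, so c is the middle locus and the order is vg – c – px.
Crossovers in the c–px interval produce the single-crossover classes px+ vg+ c+ and px vg c (112 + 126 = 238) plus the double crossovers (13).
RF(c–px) = (238 + 13) / 1000 = 251/1000 = 0.2510 → 25.1 m.u.

25.1 m.u.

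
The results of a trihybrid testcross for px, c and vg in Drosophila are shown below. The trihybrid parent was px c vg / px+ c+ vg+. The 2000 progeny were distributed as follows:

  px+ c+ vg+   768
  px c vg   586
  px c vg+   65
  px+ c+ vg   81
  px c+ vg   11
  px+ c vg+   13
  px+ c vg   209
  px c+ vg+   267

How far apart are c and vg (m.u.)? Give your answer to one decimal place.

8.5 m.u.

The two rarest classes, px c+ vg and px+ c vg+, are the double crossovers. Comparing them with the parentals, only the c allele has switched, so c is the middle locus and the order is vg – c – px.
Crossovers in the vg–c interval produce the single-crossover classes px c vg+ and px+ c+ vg (65 + 81 = 146) plus the double crossovers (24).
RF(vg–c) = (146 + 24) / 2000 = 170/2000 = 0.0850 → 8.5 m.u.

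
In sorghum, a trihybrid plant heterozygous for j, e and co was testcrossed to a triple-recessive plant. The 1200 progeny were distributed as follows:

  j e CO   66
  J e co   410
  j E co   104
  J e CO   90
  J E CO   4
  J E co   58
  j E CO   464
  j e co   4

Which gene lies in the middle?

The two most frequent reciprocal classes, j E CO and J e co, are the parental types, so the F1 was j E CO / J e co.
The two rarest classes, J E CO and j e co, are the double crossovers. Comparing them with the parentals, only the j allele has switched, so j is the middle locus and the order is co – j – e.

j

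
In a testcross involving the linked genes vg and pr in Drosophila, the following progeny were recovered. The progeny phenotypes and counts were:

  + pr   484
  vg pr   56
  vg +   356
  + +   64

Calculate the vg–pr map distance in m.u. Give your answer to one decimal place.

12.5 m.u.

The two most frequent classes, + pr (484) and vg + (356), are the parental types, so the F1 was + pr / vg +.
The recombinant classes are + + and vg pr: 64 + 56 = 120.
Recombination frequency = 120/960 = 0.1250 ≈ 12.5%, i.e. 12.5 m.u.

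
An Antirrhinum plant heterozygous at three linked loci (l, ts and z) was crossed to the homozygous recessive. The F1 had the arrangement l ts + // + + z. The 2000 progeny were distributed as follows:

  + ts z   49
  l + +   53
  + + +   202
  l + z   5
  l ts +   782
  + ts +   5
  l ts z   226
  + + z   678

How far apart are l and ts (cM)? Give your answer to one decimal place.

The two rarest classes, + ts + and l + z, are the double crossovers. Comparing them with the parentals, only the l allele has switched, so l is the middle locus and the order is z – l – ts.
Crossovers in the l–ts interval produce the single-crossover classes l + + and + ts z (53 + 49 = 102) plus the double crossovers (10).
RF(l–ts) = (102 + 10) / 2000 = 112/2000 = 0.0560 → 5.6 cM.

5.6 cM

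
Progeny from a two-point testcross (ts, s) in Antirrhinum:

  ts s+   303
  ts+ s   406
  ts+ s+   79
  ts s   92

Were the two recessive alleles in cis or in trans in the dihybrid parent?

trans

The two most frequent classes are ts+ s (406) and ts s+ (303); these are the parental (non-recombinant) types.
So the F1 carried ts+ s on one chromosome and ts s+ on the other — the recessive alleles are on opposite chromosomes (trans / repulsion).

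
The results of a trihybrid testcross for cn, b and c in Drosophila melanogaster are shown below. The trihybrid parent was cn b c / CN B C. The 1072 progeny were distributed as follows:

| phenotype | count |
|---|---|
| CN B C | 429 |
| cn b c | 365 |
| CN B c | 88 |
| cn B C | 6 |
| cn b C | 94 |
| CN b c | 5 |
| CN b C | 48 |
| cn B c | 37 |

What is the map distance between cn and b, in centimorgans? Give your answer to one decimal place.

9.0 centimorgans

The two rarest classes, CN b c and cn B C, are the double crossovers. Comparing them with the parentals, only the cn allele has switched, so cn is the middle locus and the order is c – cn – b.
Crossovers in the cn–b interval produce the single-crossover classes cn B c and CN b C (37 + 48 = 85) plus the double crossovers (11).
RF(cn–b) = (85 + 11) / 1072 = 96/1072 = 0.0896 → 9.0 centimorgans.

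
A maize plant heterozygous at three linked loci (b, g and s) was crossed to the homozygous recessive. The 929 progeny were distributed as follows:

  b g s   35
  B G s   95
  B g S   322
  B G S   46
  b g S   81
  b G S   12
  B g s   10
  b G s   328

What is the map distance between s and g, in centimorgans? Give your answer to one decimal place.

The two most frequent reciprocal classes, b G s and B g S, are the parental types, so the F1 was b G s / B g S.
The two rarest classes, b G S and B g s, are the double crossovers. Comparing them with the parentals, only the s allele has switched, so s is the middle locus and the order is g – s – b.
Crossovers in the g–s interval produce the single-crossover classes b g s and B G S (35 + 46 = 81) plus the double crossovers (22).
RF(g–s) = (81 + 22) / 929 = 103/929 = 0.1109 → 11.1 centimorgans.

11.1 centimorgans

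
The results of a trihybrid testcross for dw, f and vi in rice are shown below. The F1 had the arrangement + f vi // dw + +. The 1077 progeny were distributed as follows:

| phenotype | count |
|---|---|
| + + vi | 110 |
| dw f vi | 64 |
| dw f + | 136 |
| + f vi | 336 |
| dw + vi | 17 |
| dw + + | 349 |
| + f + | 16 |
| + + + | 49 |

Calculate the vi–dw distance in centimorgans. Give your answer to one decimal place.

13.6 centimorgans

The two rarest classes, + f + and dw + vi, are the double crossovers. Comparing them with the parentals, only the vi allele has switched, so vi is the middle locus and the order is dw – vi – f.
Crossovers in the dw–vi interval produce the single-crossover classes dw f vi and + + + (64 + 49 = 113) plus the double crossovers (33).
RF(dw–vi) = (113 + 33) / 1077 = 146/1077 = 0.1356 → 13.6 centimorgans.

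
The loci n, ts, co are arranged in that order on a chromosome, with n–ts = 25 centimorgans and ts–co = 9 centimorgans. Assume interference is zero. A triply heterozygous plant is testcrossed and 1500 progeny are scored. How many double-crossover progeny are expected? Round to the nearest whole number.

Map distances give recombination frequencies of 0.250 and 0.090 for the two intervals.
With no interference, expected double-crossover frequency = 0.250 × 0.090 = 0.02250.
Expected number = 0.02250 × 1500 = 33.75 ≈ 34.

34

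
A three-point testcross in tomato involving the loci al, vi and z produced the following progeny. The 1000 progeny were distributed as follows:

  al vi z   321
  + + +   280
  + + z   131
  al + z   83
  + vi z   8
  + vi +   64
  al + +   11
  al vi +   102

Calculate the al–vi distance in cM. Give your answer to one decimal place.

The two most frequent reciprocal classes, al vi z and + + +, are the parental types, so the F1 was al vi z / + + +.
The two rarest classes, + vi z and al + +, are the double crossovers. Comparing them with the parentals, only the al allele has switched, so al is the middle locus and the order is vi – al – z.
Crossovers in the vi–al interval produce the single-crossover classes al + z and + vi + (83 + 64 = 147) plus the double crossovers (19).
RF(vi–al) = (147 + 19) / 1000 = 166/1000 = 0.1660 → 16.6 cM.

16.6 cM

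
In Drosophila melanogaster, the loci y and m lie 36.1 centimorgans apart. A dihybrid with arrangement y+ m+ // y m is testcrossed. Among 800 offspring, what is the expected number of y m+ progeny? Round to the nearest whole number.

144

A map distance of 36.1 centimorgans corresponds to a recombination frequency of 0.361.
The F1 is y+ m+ / y m, so y m+ is a recombinant gamete class with expected frequency r/2 = 0.361/2 = 0.1805.
Expected number = 0.1805 × 800 = 144.40 ≈ 144.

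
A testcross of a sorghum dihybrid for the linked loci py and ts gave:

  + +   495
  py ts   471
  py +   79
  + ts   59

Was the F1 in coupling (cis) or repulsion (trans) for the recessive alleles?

cis

The two most frequent classes are + + (495) and py ts (471); these are the parental (non-recombinant) types.
So the F1 carried + + on one chromosome and py ts on the other — the recessive alleles are on the same chromosome (cis / coupling).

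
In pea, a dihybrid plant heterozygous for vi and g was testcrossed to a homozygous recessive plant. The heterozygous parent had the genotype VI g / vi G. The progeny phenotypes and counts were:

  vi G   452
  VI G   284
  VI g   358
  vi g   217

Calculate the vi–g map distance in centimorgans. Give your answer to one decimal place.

The recombinant classes are VI G and vi g: 284 + 217 = 501.
Recombination frequency = 501/1311 = 0.3822 ≈ 38.2%, i.e. 38.2 centimorgans.

38.2 centimorgans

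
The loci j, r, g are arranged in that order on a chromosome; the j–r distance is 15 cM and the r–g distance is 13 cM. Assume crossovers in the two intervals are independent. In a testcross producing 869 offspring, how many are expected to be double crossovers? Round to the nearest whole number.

Map distances give recombination frequencies of 0.150 and 0.130 for the two intervals.
With no interference, expected double-crossover frequency = 0.150 × 0.130 = 0.01950.
Expected number = 0.01950 × 869 = 16.95 ≈ 17.

17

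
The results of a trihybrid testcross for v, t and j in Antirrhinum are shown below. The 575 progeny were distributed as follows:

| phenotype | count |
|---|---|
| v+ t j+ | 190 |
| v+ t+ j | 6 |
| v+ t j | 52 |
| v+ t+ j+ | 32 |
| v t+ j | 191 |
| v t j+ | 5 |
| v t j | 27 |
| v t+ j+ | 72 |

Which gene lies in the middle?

v

The two most frequent reciprocal classes, v+ t j+ and v t+ j, are the parental types, so the F1 was v+ t j+ / v t+ j.
The two rarest classes, v t j+ and v+ t+ j, are the double crossovers. Comparing them with the parentals, only the v allele has switched, so v is the middle locus and the order is j – v – t.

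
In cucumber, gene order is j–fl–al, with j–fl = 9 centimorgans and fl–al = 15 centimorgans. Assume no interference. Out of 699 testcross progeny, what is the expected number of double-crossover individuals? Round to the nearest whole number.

9

Map distances give recombination frequencies of 0.090 and 0.150 for the two intervals.
With no interference, expected double-crossover frequency = 0.090 × 0.150 = 0.01350.
Expected number = 0.01350 × 699 = 9.44 ≈ 9.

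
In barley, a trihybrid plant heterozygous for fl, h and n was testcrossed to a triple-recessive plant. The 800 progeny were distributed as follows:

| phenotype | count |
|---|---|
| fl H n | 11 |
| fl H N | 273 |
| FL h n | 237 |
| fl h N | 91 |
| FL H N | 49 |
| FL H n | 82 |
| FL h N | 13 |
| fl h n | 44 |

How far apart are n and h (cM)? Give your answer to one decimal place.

24.6 cM

The two most frequent reciprocal classes, fl H N and FL h n, are the parental types, so the F1 was fl H N / FL h n.
The two rarest classes, fl H n and FL h N, are the double crossovers. Comparing them with the parentals, only the n allele has switched, so n is the middle locus and the order is fl – n – h.
Crossovers in the n–h interval produce the single-crossover classes fl h N and FL H n (91 + 82 = 173) plus the double crossovers (24).
RF(n–h) = (173 + 24) / 800 = 197/800 = 0.2462 → 24.6 cM.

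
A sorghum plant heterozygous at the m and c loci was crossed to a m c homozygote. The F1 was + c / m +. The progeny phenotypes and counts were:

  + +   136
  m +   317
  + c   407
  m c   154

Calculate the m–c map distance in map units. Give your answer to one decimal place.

The recombinant classes are + + and m c: 136 + 154 = 290.
Recombination frequency = 290/1014 = 0.2860 ≈ 28.6%, i.e. 28.6 map units.

28.6 map units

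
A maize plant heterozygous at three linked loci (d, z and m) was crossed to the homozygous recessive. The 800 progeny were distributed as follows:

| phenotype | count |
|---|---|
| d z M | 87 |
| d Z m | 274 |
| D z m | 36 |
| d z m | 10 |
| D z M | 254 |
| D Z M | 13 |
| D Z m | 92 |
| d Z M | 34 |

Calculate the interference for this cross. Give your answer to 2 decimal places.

The two most frequent reciprocal classes, D z M and d Z m, are the parental types, so the F1 was D z M / d Z m.
The two rarest classes, D Z M and d z m, are the double crossovers. Comparing them with the parentals, only the z allele has switched, so z is the middle locus and the order is d – z – m.
d–z: (179 + 23)/800 = 0.2525; z–m: (70 + 23)/800 = 0.1163.
Expected DCO frequency = 0.2525 × 0.1163 ≈ 0.02937; observed = 23/800 ≈ 0.02875.
Coefficient of coincidence = 0.02875/0.02937 ≈ 0.98; interference = 1 − 0.98 = 0.02.

0.02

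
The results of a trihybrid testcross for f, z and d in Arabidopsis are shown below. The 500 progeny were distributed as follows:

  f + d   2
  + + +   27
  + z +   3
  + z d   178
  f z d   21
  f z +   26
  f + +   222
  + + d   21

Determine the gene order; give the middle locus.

d

The two most frequent reciprocal classes, f + + and + z d, are the parental types, so the F1 was f + + / + z d.
The two rarest classes, f + d and + z +, are the double crossovers. Comparing them with the parentals, only the d allele has switched, so d is the middle locus and the order is f – d – z.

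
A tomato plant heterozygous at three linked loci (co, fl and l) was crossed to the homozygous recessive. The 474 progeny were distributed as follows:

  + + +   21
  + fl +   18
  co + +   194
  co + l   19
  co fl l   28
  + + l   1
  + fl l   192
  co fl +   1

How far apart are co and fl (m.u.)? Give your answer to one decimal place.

The two most frequent reciprocal classes, co + + and + fl l, are the parental types, so the F1 was co + + / + fl l.
The two rarest classes, co fl + and + + l, are the double crossovers. Comparing them with the parentals, only the fl allele has switched, so fl is the middle locus and the order is l – fl – co.
Crossovers in the fl–co interval produce the single-crossover classes + + + and co fl l (21 + 28 = 49) plus the double crossovers (2).
RF(fl–co) = (49 + 2) / 474 = 51/474 = 0.1076 → 10.8 m.u.

10.8 m.u.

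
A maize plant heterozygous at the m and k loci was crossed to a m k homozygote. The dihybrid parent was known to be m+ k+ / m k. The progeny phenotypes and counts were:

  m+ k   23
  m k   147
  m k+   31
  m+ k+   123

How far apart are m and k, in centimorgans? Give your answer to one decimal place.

The recombinant classes are m+ k and m k+: 23 + 31 = 54.
Recombination frequency = 54/324 = 0.1667 ≈ 16.7%, i.e. 16.7 centimorgans.

16.7 centimorgans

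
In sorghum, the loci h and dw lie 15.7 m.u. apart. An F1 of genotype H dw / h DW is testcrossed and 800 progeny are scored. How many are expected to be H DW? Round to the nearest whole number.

63

A map distance of 15.7 m.u. corresponds to a recombination frequency of 0.157.
The F1 is H dw / h DW, so H DW is a recombinant gamete class with expected frequency r/2 = 0.157/2 = 0.0785.
Expected number = 0.0785 × 800 = 62.80 ≈ 63.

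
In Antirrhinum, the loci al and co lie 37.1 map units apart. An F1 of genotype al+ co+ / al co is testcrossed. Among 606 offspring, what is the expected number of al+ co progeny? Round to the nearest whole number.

112

A map distance of 37.1 map units corresponds to a recombination frequency of 0.371.
The F1 is al+ co+ / al co, so al+ co is a recombinant gamete class with expected frequency r/2 = 0.371/2 = 0.1855.
Expected number = 0.1855 × 606 = 112.41 ≈ 112.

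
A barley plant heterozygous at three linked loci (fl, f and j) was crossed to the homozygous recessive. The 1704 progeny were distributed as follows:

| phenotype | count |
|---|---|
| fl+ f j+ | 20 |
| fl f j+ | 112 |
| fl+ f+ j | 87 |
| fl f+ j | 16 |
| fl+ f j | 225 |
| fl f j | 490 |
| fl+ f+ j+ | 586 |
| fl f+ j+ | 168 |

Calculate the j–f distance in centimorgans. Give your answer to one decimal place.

13.8 centimorgans

The two most frequent reciprocal classes, fl f j and fl+ f+ j+, are the parental types, so the F1 was fl f j / fl+ f+ j+.
The two rarest classes, fl f+ j and fl+ f j+, are the double crossovers. Comparing them with the parentals, only the f allele has switched, so f is the middle locus and the order is j – f – fl.
Crossovers in the j–f interval produce the single-crossover classes fl f j+ and fl+ f+ j (112 + 87 = 199) plus the double crossovers (36).
RF(j–f) = (199 + 36) / 1704 = 235/1704 = 0.1379 → 13.8 centimorgans.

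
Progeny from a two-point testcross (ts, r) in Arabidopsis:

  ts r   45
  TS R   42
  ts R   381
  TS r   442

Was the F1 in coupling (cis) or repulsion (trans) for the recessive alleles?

The two most frequent classes are TS r (442) and ts R (381); these are the parental (non-recombinant) types.
So the F1 carried TS r on one chromosome and ts R on the other — the recessive alleles are on opposite chromosomes (trans / repulsion).

trans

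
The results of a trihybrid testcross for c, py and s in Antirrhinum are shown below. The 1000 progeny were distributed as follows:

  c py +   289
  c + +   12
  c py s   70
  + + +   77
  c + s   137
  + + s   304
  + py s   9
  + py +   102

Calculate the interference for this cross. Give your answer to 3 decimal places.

0.519

The two most frequent reciprocal classes, c py + and + + s, are the parental types, so the F1 was c py + / + + s.
The two rarest classes, c + + and + py s, are the double crossovers. Comparing them with the parentals, only the py allele has switched, so py is the middle locus and the order is s – py – c.
s–py: (147 + 21)/1000 = 0.1680; py–c: (239 + 21)/1000 = 0.2600.
Expected DCO frequency = 0.1680 × 0.2600 ≈ 0.04368; observed = 21/1000 ≈ 0.02100.
Coefficient of coincidence = 0.02100/0.04368 ≈ 0.481; interference = 1 − 0.481 = 0.519.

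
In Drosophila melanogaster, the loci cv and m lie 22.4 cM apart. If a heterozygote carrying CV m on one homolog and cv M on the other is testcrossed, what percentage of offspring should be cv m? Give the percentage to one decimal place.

11.2%

A map distance of 22.4 cM corresponds to a recombination frequency of 0.224.
The F1 is CV m / cv M, so cv m is a recombinant gamete class with expected frequency r/2 = 0.224/2 = 0.1120.
That is 0.1120 = 11.2% of the progeny.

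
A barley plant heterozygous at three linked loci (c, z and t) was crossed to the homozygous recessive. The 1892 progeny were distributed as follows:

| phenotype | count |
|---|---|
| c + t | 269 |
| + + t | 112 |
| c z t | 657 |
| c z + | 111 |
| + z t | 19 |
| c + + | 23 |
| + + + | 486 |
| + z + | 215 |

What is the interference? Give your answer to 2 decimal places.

0.43

The two most frequent reciprocal classes, c z t and + + +, are the parental types, so the F1 was c z t / + + +.
The two rarest classes, + z t and c + +, are the double crossovers. Comparing them with the parentals, only the c allele has switched, so c is the middle locus and the order is t – c – z.
t–c: (223 + 42)/1892 = 0.1401; c–z: (484 + 42)/1892 = 0.2780.
Expected DCO frequency = 0.1401 × 0.2780 ≈ 0.03895; observed = 42/1892 ≈ 0.02220.
Coefficient of coincidence = 0.02220/0.03895 ≈ 0.57; interference = 1 − 0.57 = 0.43.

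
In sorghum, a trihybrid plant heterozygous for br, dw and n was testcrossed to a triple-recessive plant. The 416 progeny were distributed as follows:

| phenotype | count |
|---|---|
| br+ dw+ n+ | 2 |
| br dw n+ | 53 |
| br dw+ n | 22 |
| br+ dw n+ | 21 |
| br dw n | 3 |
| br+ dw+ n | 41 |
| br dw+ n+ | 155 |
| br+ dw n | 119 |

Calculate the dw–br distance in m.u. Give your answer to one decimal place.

23.8 m.u.

The two most frequent reciprocal classes, br dw+ n+ and br+ dw n, are the parental types, so the F1 was br dw+ n+ / br+ dw n.
The two rarest classes, br+ dw+ n+ and br dw n, are the double crossovers. Comparing them with the parentals, only the br allele has switched, so br is the middle locus and the order is n – br – dw.
Crossovers in the br–dw interval produce the single-crossover classes br dw n+ and br+ dw+ n (53 + 41 = 94) plus the double crossovers (5).
RF(br–dw) = (94 + 5) / 416 = 99/416 = 0.2380 → 23.8 m.u.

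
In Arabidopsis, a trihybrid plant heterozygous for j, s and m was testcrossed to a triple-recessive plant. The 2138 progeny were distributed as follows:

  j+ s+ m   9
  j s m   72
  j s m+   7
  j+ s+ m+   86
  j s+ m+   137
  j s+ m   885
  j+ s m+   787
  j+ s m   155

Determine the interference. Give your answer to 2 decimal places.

The two most frequent reciprocal classes, j+ s m+ and j s+ m, are the parental types, so the F1 was j+ s m+ / j s+ m.
The two rarest classes, j s m+ and j+ s+ m, are the double crossovers. Comparing them with the parentals, only the j allele has switched, so j is the middle locus and the order is s – j – m.
s–j: (158 + 16)/2138 = 0.0814; j–m: (292 + 16)/2138 = 0.1441.
Expected DCO frequency = 0.0814 × 0.1441 ≈ 0.01173; observed = 16/2138 ≈ 0.00748.
Coefficient of coincidence = 0.00748/0.01173 ≈ 0.64; interference = 1 − 0.64 = 0.36.

0.36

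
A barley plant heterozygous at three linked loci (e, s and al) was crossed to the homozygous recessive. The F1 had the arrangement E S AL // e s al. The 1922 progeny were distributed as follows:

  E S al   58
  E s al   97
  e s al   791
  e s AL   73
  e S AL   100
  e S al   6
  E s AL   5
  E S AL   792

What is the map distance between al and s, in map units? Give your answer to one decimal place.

7.4 map units

The two rarest classes, E s AL and e S al, are the double crossovers. Comparing them with the parentals, only the s allele has switched, so s is the middle locus and the order is e – s – al.
Crossovers in the s–al interval produce the single-crossover classes E S al and e s AL (58 + 73 = 131) plus the double crossovers (11).
RF(s–al) = (131 + 11) / 1922 = 142/1922 = 0.0739 → 7.4 map units.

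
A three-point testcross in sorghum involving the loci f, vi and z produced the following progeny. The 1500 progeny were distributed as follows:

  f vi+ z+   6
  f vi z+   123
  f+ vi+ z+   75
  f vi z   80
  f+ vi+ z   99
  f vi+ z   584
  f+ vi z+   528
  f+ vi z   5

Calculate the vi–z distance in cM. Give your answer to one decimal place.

11.1 cM

The two most frequent reciprocal classes, f vi+ z and f+ vi z+, are the parental types, so the F1 was f vi+ z / f+ vi z+.
The two rarest classes, f vi+ z+ and f+ vi z, are the double crossovers. Comparing them with the parentals, only the z allele has switched, so z is the middle locus and the order is f – z – vi.
Crossovers in the z–vi interval produce the single-crossover classes f vi z and f+ vi+ z+ (80 + 75 = 155) plus the double crossovers (11).
RF(z–vi) = (155 + 11) / 1500 = 166/1500 = 0.1107 → 11.1 cM.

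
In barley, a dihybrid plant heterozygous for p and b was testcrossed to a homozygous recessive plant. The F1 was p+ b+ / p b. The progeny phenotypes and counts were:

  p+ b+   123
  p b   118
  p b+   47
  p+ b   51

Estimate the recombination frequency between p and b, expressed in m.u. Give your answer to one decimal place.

28.9 m.u.

The recombinant classes are p+ b and p b+: 51 + 47 = 98.
Recombination frequency = 98/339 = 0.2891 ≈ 28.9%, i.e. 28.9 m.u.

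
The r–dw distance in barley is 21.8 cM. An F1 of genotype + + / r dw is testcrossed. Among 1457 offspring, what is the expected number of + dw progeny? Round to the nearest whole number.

A map distance of 21.8 cM corresponds to a recombination frequency of 0.218.
The F1 is + + / r dw, so + dw is a recombinant gamete class with expected frequency r/2 = 0.218/2 = 0.1090.
Expected number = 0.1090 × 1457 = 158.81 ≈ 159.

159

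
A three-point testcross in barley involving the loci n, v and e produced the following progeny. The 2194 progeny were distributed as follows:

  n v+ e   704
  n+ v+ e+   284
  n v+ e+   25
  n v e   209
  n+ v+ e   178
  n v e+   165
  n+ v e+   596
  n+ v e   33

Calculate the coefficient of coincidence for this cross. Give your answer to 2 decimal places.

0.58

The two most frequent reciprocal classes, n v+ e and n+ v e+, are the parental types, so the F1 was n v+ e / n+ v e+.
The two rarest classes, n v+ e+ and n+ v e, are the double crossovers. Comparing them with the parentals, only the e allele has switched, so e is the middle locus and the order is n – e – v.
n–e: (343 + 58)/2194 = 0.1828; e–v: (493 + 58)/2194 = 0.2511.
Expected DCO frequency = 0.1828 × 0.2511 ≈ 0.04590; observed = 58/2194 ≈ 0.02644.
Coefficient of coincidence = 0.02644/0.04590 ≈ 0.58.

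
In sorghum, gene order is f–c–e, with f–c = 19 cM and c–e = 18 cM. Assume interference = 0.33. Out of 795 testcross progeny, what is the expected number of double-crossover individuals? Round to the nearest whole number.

18

Map distances give recombination frequencies of 0.190 and 0.180 for the two intervals.
With interference 0.33 (so coincidence = 0.67), expected double-crossover frequency = 0.190 × 0.180 × 0.67 = 0.02291.
Expected number = 0.02291 × 795 = 18.22 ≈ 18.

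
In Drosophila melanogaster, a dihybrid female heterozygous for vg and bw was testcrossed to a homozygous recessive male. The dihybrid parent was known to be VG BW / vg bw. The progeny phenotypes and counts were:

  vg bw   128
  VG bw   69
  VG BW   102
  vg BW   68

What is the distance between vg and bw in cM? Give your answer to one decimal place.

The recombinant classes are VG bw and vg BW: 69 + 68 = 137.
Recombination frequency = 137/367 = 0.3733 ≈ 37.3%, i.e. 37.3 cM.

37.3 cM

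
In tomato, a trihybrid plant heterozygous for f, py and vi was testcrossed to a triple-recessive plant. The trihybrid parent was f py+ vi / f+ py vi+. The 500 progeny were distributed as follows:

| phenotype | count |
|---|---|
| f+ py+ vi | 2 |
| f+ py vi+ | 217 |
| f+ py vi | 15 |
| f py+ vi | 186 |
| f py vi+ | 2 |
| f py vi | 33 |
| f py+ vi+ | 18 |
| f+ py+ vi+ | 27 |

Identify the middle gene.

f

The two rarest classes, f+ py+ vi and f py vi+, are the double crossovers. Comparing them with the parentals, only the f allele has switched, so f is the middle locus and the order is py – f – vi.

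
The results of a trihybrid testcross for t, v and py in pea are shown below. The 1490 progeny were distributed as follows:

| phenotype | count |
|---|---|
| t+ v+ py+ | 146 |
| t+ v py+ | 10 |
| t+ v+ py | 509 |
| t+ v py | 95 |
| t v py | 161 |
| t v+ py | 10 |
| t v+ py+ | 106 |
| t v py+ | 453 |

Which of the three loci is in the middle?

The two most frequent reciprocal classes, t+ v+ py and t v py+, are the parental types, so the F1 was t+ v+ py / t v py+.
The two rarest classes, t v+ py and t+ v py+, are the double crossovers. Comparing them with the parentals, only the t allele has switched, so t is the middle locus and the order is v – t – py.

t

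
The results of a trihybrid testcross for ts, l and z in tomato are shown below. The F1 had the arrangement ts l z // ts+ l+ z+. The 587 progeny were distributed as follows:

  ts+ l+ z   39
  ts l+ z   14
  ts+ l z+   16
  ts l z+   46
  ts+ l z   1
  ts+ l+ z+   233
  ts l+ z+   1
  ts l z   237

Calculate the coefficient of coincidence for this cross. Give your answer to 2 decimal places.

0.42

The two rarest classes, ts+ l z and ts l+ z+, are the double crossovers. Comparing them with the parentals, only the ts allele has switched, so ts is the middle locus and the order is z – ts – l.
z–ts: (85 + 2)/587 = 0.1482; ts–l: (30 + 2)/587 = 0.0545.
Expected DCO frequency = 0.1482 × 0.0545 ≈ 0.00808; observed = 2/587 ≈ 0.00341.
Coefficient of coincidence = 0.00341/0.00808 ≈ 0.42.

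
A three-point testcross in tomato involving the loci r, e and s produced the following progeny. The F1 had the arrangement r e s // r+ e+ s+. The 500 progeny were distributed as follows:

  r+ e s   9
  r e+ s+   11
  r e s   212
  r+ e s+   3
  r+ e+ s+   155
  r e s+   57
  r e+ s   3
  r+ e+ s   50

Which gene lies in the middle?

The two rarest classes, r e+ s and r+ e s+, are the double crossovers. Comparing them with the parentals, only the e allele has switched, so e is the middle locus and the order is s – e – r.

e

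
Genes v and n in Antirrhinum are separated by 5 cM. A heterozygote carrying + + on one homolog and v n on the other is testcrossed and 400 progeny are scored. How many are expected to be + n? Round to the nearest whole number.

A map distance of 5 cM corresponds to a recombination frequency of 0.050.
The F1 is + + / v n, so + n is a recombinant gamete class with expected frequency r/2 = 0.050/2 = 0.0250.
Expected number = 0.0250 × 400 = 10.00 ≈ 10.

10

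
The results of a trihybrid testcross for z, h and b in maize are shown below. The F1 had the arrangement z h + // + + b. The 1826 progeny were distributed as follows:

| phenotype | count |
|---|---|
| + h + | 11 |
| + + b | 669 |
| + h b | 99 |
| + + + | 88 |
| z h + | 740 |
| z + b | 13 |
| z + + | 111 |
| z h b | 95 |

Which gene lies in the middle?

The two rarest classes, + h + and z + b, are the double crossovers. Comparing them with the parentals, only the z allele has switched, so z is the middle locus and the order is h – z – b.

z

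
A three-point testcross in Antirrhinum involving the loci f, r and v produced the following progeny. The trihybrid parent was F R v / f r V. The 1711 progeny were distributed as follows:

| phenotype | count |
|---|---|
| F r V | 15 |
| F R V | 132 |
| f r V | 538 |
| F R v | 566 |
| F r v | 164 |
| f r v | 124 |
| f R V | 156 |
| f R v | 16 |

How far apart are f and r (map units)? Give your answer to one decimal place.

The two rarest classes, f R v and F r V, are the double crossovers. Comparing them with the parentals, only the f allele has switched, so f is the middle locus and the order is r – f – v.
Crossovers in the r–f interval produce the single-crossover classes F r v and f R V (164 + 156 = 320) plus the double crossovers (31).
RF(r–f) = (320 + 31) / 1711 = 351/1711 = 0.2051 → 20.5 map units.

20.5 map units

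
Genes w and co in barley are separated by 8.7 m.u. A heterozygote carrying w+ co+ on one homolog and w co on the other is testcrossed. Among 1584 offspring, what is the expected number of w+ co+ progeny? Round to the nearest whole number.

A map distance of 8.7 m.u. corresponds to a recombination frequency of 0.087.
The F1 is w+ co+ / w co, so w+ co+ is a parental gamete class with expected frequency (1 − r)/2 = 0.913/2 = 0.4565.
Expected number = 0.4565 × 1584 = 723.10 ≈ 723.

723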